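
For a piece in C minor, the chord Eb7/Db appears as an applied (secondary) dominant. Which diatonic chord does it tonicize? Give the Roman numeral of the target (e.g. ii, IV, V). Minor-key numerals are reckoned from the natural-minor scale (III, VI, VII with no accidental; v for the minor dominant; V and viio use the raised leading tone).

VI

The chord is a dominant seventh chord on Eb.
A dominant resolves down a perfect fifth: Eb → Ab. In C minor, Ab is scale degree 6, i.e. VI.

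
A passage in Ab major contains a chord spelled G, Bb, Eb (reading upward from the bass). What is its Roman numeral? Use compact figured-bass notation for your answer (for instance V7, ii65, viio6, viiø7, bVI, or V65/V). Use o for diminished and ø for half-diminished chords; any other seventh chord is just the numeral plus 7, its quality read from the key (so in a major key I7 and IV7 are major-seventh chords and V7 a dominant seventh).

V6

The pitches Eb-G-Bb form a major triad rooted on Eb.
In Ab major, Eb is the dominant; the diatonic major triad there is V.
With G in the bass the chord is in first inversion, so the figured bass is 6.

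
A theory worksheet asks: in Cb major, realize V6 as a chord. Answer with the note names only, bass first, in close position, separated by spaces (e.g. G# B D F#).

Bb Db Gb

In Cb major, the dominant is Gb, and the diatonic chord built there is a major triad.
That chord is spelled Gb-Bb-Db.
With the 6 figure the chord is in first inversion; from the bass Bb upward in close position it reads Bb-Db-Gb.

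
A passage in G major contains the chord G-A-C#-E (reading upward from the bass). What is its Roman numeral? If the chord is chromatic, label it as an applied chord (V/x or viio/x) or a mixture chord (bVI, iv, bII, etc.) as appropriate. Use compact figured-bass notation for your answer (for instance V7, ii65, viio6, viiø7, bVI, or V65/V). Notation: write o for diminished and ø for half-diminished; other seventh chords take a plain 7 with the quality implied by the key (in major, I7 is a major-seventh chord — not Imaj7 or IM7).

V42/V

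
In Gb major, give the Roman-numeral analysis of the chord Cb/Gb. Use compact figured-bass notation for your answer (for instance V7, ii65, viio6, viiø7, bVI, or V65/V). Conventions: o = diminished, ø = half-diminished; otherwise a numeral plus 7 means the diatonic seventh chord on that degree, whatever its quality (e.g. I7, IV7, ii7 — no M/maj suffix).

IV64

The pitches Cb-Eb-Gb form a major triad rooted on Cb.
Cb is scale degree 4 in Gb major, and a major triad on that degree is written IV.
With Gb in the bass the chord is in second inversion, so the figured bass is 64.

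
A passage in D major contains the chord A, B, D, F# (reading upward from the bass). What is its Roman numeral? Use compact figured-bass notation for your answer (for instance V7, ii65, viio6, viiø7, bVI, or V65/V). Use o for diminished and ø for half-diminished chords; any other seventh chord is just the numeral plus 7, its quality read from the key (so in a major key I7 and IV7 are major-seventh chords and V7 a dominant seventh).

vi42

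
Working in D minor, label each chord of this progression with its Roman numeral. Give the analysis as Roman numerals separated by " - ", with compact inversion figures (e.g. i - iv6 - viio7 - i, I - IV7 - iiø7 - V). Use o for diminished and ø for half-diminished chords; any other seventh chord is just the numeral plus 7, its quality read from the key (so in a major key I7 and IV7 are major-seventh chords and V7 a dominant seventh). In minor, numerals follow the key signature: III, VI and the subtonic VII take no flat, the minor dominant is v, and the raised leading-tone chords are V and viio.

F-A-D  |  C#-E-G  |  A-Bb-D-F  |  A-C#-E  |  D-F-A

F-A-D: root D is the tonic; minor triad there is i6.
C#-E-G: diminished triad on C# = scale degree 7 → viio.
A-Bb-D-F: major seventh chord on Bb = scale degree 6 → VI42.
A-C#-E: root A is the dominant; major triad there is V.
D-F-A has root D, degree 1 in D minor, so i.

i6 - viio - VI42 - V - i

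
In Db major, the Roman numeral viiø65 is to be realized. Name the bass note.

viiø in Db major has root C; the chord is C-Eb-Gb-Bb.
The figure 65 means first inversion — the third is in the bass.

Eb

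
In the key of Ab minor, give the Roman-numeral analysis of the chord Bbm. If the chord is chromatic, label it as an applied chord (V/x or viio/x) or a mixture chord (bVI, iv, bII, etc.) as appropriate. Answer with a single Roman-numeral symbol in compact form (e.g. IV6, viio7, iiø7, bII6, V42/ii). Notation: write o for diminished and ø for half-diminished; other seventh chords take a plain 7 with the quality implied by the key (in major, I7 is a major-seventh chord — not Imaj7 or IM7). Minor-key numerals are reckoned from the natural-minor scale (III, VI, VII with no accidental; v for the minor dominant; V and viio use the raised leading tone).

ii

The pitches Bb-Db-F form a minor triad rooted on Bb.
Bb is the second degree of Ab minor. This is the minor supertonic, borrowed from the parallel major (the Dorian ii).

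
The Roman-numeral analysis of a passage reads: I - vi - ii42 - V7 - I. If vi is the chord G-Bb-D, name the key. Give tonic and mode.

The anchor chord is a minor triad on G, labeled vi.
Counting down 5 scale steps from G places the tonic on Bb; a minor triad on degree 6 is diatonic only in major.

Bb major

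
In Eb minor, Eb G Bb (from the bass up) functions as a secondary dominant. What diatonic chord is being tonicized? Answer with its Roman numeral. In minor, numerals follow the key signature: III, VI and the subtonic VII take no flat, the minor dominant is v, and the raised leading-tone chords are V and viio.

iv

The chord is a major triad on Eb.
A dominant resolves down a perfect fifth: Eb → Ab. In Eb minor, Ab is scale degree 4, i.e. iv.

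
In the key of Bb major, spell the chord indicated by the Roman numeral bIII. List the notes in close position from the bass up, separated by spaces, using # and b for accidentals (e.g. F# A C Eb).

bIII is a major triad on the lowered third degree, borrowed from the parallel minor. In Bb major that root is Db.
So the chord is Db-F-Ab, a major triad.

Db F Ab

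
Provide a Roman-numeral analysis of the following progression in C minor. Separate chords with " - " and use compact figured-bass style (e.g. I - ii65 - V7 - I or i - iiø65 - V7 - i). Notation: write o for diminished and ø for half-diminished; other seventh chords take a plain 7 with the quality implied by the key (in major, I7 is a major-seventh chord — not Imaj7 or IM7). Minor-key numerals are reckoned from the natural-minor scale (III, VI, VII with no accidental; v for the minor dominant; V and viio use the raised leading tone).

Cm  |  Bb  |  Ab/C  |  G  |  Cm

i - VII - VI6 - V - i

Cm: minor triad on C = scale degree 1 → i.
Bb has root Bb, degree 7 in C minor, so VII.
Ab/C has root Ab, degree 6 in C minor, so VI6.
G: major triad on G = scale degree 5 → V.
Cm: root C is the tonic; minor triad there is i.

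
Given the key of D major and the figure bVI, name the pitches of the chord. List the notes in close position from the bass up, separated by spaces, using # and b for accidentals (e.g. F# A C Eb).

Bb D F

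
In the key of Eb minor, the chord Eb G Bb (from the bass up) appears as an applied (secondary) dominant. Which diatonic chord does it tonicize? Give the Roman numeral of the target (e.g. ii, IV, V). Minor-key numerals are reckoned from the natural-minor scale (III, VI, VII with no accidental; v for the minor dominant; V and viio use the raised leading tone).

iv

The chord is a major triad on Eb.
A dominant resolves down a perfect fifth: Eb → Ab. In Eb minor, Ab is scale degree 4, i.e. iv.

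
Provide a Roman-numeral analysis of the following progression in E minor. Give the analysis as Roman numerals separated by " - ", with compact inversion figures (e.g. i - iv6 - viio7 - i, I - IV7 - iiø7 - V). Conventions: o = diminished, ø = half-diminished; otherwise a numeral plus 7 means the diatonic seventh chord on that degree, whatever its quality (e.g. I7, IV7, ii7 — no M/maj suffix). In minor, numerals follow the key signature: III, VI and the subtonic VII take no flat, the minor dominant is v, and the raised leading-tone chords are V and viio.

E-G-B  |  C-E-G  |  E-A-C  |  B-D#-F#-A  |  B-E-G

E-G-B has root E, degree 1 in E minor, so i.
C-E-G: major triad on C = scale degree 6 → VI.
E-A-C: minor triad on A = scale degree 4 → iv64.
B-D#-F#-A: dominant seventh chord on B = scale degree 5 → V7.
B-E-G: root E is the tonic; minor triad there is i64.

i - VI - iv64 - V7 - i64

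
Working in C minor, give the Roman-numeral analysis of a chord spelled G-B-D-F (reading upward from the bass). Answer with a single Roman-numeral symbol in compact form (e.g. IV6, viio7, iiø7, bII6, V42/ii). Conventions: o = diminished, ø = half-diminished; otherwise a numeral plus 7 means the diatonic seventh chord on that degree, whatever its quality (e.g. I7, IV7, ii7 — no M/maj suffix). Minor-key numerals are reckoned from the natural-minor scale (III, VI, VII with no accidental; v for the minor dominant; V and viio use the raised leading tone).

V7

The pitches G-B-D-F form a dominant seventh chord rooted on G.
In C minor, G is the dominant; the diatonic dominant seventh chord there is V7.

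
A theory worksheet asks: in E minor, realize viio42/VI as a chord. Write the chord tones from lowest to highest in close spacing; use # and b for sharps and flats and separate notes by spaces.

Ab B D F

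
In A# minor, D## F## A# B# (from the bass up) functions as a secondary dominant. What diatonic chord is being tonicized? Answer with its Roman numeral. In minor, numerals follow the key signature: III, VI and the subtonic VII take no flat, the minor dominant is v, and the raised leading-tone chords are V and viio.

V

The chord is a dominant seventh chord on B#.
A dominant resolves down a perfect fifth: B# → E#. In A# minor, E# is scale degree 5, i.e. V.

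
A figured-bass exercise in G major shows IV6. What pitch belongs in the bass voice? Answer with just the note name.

IV in G major has root C; the chord is C-E-G.
The figure 6 means first inversion — the third is in the bass.

E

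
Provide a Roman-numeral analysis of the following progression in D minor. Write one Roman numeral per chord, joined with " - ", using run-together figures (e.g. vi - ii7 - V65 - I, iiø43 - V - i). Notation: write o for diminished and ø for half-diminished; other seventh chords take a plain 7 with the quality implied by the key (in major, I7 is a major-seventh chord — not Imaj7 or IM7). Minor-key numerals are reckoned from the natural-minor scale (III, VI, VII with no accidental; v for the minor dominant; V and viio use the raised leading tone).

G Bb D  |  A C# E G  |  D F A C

G-Bb-D: minor triad on G = scale degree 4 → iv.
A-C#-E-G has root A, degree 5 in D minor, so V7.
D-F-A-C: root D is the tonic; minor seventh chord there is i7.

iv - V7 - i7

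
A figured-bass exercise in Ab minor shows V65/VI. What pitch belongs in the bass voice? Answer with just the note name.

Eb

The applied chord V65/VI is rooted on Cb: Cb-Eb-Gb-Bbb.
The figure 65 means first inversion — the third is in the bass.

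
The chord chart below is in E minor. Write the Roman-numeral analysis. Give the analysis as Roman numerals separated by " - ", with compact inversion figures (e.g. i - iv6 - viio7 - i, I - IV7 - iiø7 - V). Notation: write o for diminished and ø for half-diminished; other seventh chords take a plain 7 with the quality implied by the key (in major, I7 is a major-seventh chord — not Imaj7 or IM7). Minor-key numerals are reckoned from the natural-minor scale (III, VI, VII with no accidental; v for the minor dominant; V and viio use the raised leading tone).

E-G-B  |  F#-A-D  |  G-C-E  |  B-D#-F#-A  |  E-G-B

i - VII6 - VI64 - V7 - i

E-G-B has root E, degree 1 in E minor, so i.
F#-A-D: root D is the subtonic; major triad there is VII6.
G-C-E has root C, degree 6 in E minor, so VI64.
B-D#-F#-A: root B is the dominant; dominant seventh chord there is V7.
E-G-B: minor triad on E = scale degree 1 → i.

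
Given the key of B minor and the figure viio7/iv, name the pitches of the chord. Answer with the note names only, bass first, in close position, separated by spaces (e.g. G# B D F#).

D# F# A C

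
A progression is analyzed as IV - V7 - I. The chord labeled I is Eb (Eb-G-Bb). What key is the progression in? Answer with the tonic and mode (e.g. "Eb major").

Eb major

I is given as Eb-G-Bb — a major triad with root Eb.
If Eb is scale degree 1 and the mode makes that degree carry a major triad, the tonic is Eb and the mode is major.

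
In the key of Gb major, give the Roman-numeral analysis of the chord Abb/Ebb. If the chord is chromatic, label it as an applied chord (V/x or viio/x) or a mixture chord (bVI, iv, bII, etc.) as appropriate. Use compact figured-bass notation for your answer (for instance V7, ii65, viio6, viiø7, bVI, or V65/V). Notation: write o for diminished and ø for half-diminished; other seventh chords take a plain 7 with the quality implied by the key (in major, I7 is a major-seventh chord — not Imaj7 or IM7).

bII64

Stacked in thirds the chord is Abb-Cb-Ebb: a major triad on Abb.
Abb is the lowered second degree of Gb major (diatonic 2 would be Ab). This is the Neapolitan chord — a major triad on the lowered second degree.
With Ebb in the bass the chord is in second inversion, so the figured bass is 64.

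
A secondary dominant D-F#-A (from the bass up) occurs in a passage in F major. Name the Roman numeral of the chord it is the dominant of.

The chord is a major triad on D.
A dominant resolves down a perfect fifth: D → G. In F major, G is scale degree 2, i.e. ii.

ii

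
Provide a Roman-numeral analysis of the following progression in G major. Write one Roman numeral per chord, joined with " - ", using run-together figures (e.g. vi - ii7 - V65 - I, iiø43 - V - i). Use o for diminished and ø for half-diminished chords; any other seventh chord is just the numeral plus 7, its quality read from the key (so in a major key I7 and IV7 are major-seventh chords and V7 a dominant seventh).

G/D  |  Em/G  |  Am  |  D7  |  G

I64 - vi6 - ii - V7 - I

G/D: major triad on G = scale degree 1 → I64.
Em/G: root E is the submediant; minor triad there is vi6.
Am has root A, degree 2 in G major, so ii.
D7 has root D, degree 5 in G major, so V7.
G: major triad on G = scale degree 1 → I.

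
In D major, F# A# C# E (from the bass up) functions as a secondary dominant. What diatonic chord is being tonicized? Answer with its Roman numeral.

The chord is a dominant seventh chord on F#.
A dominant resolves down a perfect fifth: F# → B. In D major, B is scale degree 6, i.e. vi.

vi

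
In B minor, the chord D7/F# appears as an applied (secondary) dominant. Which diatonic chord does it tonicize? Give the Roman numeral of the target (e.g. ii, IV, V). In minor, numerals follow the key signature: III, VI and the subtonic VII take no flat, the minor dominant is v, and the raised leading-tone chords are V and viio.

VI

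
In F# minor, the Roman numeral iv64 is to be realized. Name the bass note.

F#

iv in F# minor has root B; the chord is B-D-F#.
The figure 64 means second inversion — the fifth is in the bass.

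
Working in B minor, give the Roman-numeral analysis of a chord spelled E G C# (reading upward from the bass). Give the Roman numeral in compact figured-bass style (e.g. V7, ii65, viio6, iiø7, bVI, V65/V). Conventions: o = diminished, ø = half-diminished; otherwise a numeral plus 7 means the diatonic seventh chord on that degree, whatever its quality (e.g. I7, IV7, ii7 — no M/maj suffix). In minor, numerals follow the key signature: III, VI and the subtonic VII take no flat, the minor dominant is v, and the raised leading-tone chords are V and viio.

The pitches C#-E-G form a diminished triad rooted on C#.
In B minor, C# is the supertonic; the diatonic diminished triad there is iio.
With E in the bass the chord is in first inversion, so the figured bass is 6.

iio6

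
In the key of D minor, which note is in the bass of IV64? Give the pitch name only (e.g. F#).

D

IV in D minor has root G; the chord is G-B-D.
The figure 64 means second inversion — the fifth is in the bass.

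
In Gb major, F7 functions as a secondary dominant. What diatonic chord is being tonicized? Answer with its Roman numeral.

The chord is a dominant seventh chord on F.
A dominant resolves down a perfect fifth: F → Bb. In Gb major, Bb is scale degree 3, i.e. iii.

iii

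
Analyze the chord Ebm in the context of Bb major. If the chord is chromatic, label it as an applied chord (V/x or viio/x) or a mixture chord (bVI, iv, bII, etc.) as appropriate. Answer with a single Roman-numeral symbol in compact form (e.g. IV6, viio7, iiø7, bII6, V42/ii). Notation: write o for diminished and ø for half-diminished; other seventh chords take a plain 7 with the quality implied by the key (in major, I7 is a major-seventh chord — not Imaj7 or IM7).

iv

Stacked in thirds the chord is Eb-Gb-Bb: a minor triad on Eb.
Eb is the fourth degree of Bb major. This is the minor subdominant, borrowed from the parallel minor.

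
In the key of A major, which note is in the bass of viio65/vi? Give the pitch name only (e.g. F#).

G#

The applied chord viio65/vi is rooted on E#: E#-G#-B-D.
The figure 65 means first inversion — the third is in the bass.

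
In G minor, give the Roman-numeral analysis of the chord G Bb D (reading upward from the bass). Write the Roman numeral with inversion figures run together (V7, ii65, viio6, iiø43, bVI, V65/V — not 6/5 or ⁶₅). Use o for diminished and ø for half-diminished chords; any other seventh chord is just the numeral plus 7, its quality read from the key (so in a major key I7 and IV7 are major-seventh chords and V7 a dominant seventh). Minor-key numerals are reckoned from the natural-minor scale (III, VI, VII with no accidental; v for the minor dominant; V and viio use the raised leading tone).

The pitches G-Bb-D form a minor triad rooted on G.
In G minor, G is the tonic; the diatonic minor triad there is i.

i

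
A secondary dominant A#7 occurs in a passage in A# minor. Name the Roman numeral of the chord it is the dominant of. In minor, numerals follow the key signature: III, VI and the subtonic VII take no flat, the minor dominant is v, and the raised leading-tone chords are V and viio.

The chord is a dominant seventh chord on A#.
A dominant resolves down a perfect fifth: A# → D#. In A# minor, D# is scale degree 4, i.e. iv.

iv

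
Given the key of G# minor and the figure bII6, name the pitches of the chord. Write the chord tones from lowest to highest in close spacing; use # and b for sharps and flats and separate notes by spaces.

C# E A

bII6 is the Neapolitan sixth — a major triad on the lowered second degree, here in its customary first inversion. In G# minor that root is A.
So the chord is A-C#-E, a major triad.
With the 6 figure the chord is in first inversion; from the bass C# upward in close position it reads C#-E-A.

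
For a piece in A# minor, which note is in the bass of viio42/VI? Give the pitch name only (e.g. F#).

D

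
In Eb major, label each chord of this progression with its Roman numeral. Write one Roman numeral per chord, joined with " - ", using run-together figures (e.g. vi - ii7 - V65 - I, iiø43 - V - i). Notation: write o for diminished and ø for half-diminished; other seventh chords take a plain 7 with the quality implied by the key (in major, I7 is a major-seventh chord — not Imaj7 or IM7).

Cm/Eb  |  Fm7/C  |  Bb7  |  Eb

vi6 - ii43 - V7 - I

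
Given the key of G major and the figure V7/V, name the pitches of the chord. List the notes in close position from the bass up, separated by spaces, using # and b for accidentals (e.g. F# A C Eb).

The slash means an applied dominant: we want the dominant of V. In G major, V is D major, and its dominant is built on A.
Building a dominant seventh chord on A gives A-C#-E-G.

A C# E G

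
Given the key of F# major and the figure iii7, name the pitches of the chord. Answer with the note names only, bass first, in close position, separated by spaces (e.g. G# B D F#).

A# C# E# G#

In F# major, scale degree 3 is A#, and the diatonic chord built there is a minor seventh chord.
Stacking thirds from A# gives A#-C#-E#-G#.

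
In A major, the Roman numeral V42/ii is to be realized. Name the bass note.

The applied chord V42/ii is rooted on F#: F#-A#-C#-E.
The figure 42 means third inversion — the seventh is in the bass.

E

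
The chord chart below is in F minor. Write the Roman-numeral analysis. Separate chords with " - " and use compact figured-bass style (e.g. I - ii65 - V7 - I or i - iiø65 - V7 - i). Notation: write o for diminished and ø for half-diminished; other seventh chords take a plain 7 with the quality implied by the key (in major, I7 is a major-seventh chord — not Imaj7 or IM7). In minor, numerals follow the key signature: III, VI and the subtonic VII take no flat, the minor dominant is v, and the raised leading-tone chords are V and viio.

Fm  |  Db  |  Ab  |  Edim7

i - VI - III - viio7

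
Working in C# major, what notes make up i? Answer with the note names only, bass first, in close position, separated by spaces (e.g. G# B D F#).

C# E G#

Scale degree 1 in C# major is C#; here the chord built on it is altered to a minor triad. i is the minor tonic, borrowed from the parallel minor.
So the chord is C#-E-G#.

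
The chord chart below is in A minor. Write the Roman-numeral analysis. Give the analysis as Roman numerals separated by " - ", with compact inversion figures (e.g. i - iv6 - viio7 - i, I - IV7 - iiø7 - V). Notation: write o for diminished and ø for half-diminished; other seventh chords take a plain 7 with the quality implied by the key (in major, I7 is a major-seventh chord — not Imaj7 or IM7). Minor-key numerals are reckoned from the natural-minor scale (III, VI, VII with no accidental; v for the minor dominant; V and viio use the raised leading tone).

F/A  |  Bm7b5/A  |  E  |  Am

VI6 - iiø42 - V - i

F/A: root F is the submediant; major triad there is VI6.
Bm7b5/A: half-diminished seventh chord on B = scale degree 2 → iiø42.
E: major triad on E = scale degree 5 → V.
Am: root A is the tonic; minor triad there is i.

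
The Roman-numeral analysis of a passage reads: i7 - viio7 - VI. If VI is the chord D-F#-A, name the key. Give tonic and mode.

VI is given as D-F#-A — a major triad with root D.
If D is scale degree 6 and the mode makes that degree carry a major triad, the tonic is F# and the mode is minor.

F# minor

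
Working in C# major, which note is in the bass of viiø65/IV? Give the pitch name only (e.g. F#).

The applied chord viiø65/IV is rooted on E#: E#-G#-B-D#.
The figure 65 means first inversion — the third is in the bass.

G#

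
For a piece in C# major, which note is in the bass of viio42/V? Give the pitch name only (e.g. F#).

The applied chord viio42/V is rooted on F##: F##-A#-C#-E.
The figure 42 means third inversion — the seventh is in the bass.

E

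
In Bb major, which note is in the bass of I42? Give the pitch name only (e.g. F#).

I in Bb major has root Bb; the chord is Bb-D-F-A.
The figure 42 means third inversion — the seventh is in the bass.

A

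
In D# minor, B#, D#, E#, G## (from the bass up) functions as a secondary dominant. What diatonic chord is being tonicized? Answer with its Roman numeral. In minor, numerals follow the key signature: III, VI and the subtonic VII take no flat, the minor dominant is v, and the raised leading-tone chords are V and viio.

The chord is a dominant seventh chord on E#.
A dominant resolves down a perfect fifth: E# → A#. In D# minor, A# is scale degree 5, i.e. V.

V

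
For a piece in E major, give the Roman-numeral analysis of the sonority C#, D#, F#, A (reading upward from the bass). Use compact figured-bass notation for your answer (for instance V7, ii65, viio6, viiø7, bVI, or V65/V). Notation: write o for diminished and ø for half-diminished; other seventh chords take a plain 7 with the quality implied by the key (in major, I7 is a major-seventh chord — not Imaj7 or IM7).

viiø42

Stacked in thirds the chord is D#-F#-A-C#: a half-diminished seventh chord on D#.
In E major, D# is the leading tone; the diatonic half-diminished seventh chord there is viiø7.
With C# in the bass the chord is in third inversion, so the figured bass is 42.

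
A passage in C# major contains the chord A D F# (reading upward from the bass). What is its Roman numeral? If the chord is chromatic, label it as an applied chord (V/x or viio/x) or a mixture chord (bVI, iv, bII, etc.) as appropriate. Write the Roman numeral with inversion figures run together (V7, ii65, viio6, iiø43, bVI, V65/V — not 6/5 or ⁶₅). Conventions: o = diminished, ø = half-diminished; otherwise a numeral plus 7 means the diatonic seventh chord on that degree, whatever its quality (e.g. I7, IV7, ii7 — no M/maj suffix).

The pitches D-F#-A form a major triad rooted on D.
D is the lowered second degree of C# major (diatonic 2 would be D#). This is the Neapolitan chord — a major triad on the lowered second degree.
With A in the bass the chord is in second inversion, so the figured bass is 64.

bII64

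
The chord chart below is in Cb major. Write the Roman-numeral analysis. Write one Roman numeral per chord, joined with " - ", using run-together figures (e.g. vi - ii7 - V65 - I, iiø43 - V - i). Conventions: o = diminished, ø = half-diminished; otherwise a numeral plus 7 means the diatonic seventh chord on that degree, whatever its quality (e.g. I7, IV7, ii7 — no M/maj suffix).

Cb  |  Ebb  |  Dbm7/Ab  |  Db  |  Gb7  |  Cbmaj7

I - bIII - ii43 - V/V - V7 - I7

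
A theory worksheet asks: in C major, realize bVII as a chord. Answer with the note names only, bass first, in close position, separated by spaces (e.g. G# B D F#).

Scale degree 7 in C major is B; lowering it a half step gives Bb. bVII is a major triad on the lowered seventh degree (the subtonic), borrowed from the parallel minor.
So the chord is Bb-D-F, a major triad.

Bb D F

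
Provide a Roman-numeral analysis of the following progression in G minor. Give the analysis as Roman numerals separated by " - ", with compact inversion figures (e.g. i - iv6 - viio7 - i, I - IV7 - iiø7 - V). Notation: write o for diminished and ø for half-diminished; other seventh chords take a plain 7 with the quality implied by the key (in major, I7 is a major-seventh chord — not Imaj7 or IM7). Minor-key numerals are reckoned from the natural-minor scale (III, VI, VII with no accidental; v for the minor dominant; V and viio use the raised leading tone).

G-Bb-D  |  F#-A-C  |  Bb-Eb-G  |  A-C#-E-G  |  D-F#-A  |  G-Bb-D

i - viio - VI64 - V7/V - V - i

G-Bb-D: root G is the tonic; minor triad there is i.
F#-A-C: root F# is the leading tone; diminished triad there is viio.
Bb-Eb-G: root Eb is the submediant; major triad there is VI64.
A-C#-E-G: chromatic; A is V of V, so V7/V.
D-F#-A has root D, degree 5 in G minor, so V.
G-Bb-D has root G, degree 1 in G minor, so i.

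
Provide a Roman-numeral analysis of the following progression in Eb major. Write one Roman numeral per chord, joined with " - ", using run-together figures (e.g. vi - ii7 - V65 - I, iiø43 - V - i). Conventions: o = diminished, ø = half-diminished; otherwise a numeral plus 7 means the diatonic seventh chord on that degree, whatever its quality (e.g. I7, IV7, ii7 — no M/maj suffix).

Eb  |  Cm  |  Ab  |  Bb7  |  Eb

I - vi - IV - V7 - I

Eb: root Eb is the tonic; major triad there is I.
Cm: minor triad on C = scale degree 6 → vi.
Ab has root Ab, degree 4 in Eb major, so IV.
Bb7 has root Bb, degree 5 in Eb major, so V7.
Eb has root Eb, degree 1 in Eb major, so I.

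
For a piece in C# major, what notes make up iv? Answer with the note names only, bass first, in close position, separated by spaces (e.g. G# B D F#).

F# A C#

Scale degree 4 in C# major is F#; here the chord built on it is altered to a minor triad. iv is the minor subdominant, borrowed from the parallel minor.
So the chord is F#-A-C#, a minor triad.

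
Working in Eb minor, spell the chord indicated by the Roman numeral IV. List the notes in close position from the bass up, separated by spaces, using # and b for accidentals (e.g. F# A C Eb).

Ab C Eb

Scale degree 4 in Eb minor is Ab; here the chord built on it is altered to a major triad. IV is the major subdominant, borrowed from the parallel major.
So the chord is Ab-C-Eb, a major triad.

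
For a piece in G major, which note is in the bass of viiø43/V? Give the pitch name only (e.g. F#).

The applied chord viiø43/V is rooted on C#: C#-E-G-B.
The figure 43 means second inversion — the fifth is in the bass.

G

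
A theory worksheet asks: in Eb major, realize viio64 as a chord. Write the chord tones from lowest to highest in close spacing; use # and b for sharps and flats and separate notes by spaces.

Ab D F

The numeral's case and figure indicate a diminished triad. In Eb major its root, the leading tone, is D.
That chord is spelled D-F-Ab.
With the 64 figure the chord is in second inversion; from the bass Ab upward in close position it reads Ab-D-F.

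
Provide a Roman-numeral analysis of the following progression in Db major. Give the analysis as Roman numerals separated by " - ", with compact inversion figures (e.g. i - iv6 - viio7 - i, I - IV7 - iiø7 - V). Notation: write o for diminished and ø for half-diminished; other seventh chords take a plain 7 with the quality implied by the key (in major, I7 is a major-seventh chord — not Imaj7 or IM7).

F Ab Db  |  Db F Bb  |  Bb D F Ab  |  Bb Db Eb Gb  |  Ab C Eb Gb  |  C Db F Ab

F-Ab-Db: root Db is the tonic; major triad there is I6.
Db-F-Bb has root Bb, degree 6 in Db major, so vi6.
Bb-D-F-Ab: a dominant seventh chord on Bb, the applied dominant of ii → V7/ii.
Bb-Db-Eb-Gb: root Eb is the supertonic; minor seventh chord there is ii43.
Ab-C-Eb-Gb: dominant seventh chord on Ab = scale degree 5 → V7.
C-Db-F-Ab has root Db, degree 1 in Db major, so I42.

I6 - vi6 - V7/ii - ii43 - V7 - I42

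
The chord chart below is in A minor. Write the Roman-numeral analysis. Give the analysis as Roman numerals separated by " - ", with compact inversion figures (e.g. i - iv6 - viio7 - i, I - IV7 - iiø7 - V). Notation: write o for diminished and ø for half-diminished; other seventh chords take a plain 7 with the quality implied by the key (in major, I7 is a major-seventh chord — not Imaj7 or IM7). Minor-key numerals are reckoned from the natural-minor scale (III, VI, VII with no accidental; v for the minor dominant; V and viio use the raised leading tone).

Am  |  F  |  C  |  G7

i - VI - III - VII7

Am has root A, degree 1 in A minor, so i.
F: root F is the submediant; major triad there is VI.
C has root C, degree 3 in A minor, so III.
G7: dominant seventh chord on G = scale degree 7 → VII7.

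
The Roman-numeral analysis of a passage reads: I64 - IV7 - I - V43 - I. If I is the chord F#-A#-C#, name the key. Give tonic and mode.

F# major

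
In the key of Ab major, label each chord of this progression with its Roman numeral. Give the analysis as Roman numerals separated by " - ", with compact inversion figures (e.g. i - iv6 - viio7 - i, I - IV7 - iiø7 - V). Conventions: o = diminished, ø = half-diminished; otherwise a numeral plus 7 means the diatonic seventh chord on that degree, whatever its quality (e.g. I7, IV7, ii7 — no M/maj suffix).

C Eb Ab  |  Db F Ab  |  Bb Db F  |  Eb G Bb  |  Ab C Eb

I6 - IV - ii - V - I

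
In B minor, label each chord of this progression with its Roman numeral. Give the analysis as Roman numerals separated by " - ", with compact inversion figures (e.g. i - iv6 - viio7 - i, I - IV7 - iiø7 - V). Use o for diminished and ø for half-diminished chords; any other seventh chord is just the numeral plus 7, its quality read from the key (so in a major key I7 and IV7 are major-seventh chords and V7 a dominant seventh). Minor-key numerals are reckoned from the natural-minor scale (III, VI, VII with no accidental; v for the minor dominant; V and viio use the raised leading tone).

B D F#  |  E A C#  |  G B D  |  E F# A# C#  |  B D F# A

i - VII64 - VI - V42 - i7

B-D-F# has root B, degree 1 in B minor, so i.
E-A-C#: root A is the subtonic; major triad there is VII64.
G-B-D: root G is the submediant; major triad there is VI.
E-F#-A#-C# has root F#, degree 5 in B minor, so V42.
B-D-F#-A has root B, degree 1 in B minor, so i7.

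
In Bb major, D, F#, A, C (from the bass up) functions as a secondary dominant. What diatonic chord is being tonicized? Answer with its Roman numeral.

The chord is a dominant seventh chord on D.
A dominant resolves down a perfect fifth: D → G. In Bb major, G is scale degree 6, i.e. vi.

vi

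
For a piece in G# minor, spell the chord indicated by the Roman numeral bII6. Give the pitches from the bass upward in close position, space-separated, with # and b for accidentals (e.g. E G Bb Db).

C# E A

Scale degree 2 in G# minor is A#; lowering it a half step gives A. bII6 is the Neapolitan sixth — a major triad on the lowered second degree, here in its customary first inversion.
So the chord is A-C#-E, a major triad.
With the 6 figure the chord is in first inversion; from the bass C# upward in close position it reads C#-E-A.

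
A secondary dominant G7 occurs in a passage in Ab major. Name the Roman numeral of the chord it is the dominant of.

The chord is a dominant seventh chord on G.
A dominant resolves down a perfect fifth: G → C. In Ab major, C is scale degree 3, i.e. iii.

iii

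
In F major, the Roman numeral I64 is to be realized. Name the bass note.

I in F major has root F; the chord is F-A-C.
The figure 64 means second inversion — the fifth is in the bass.

C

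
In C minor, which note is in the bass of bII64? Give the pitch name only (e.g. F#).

bII in C minor has root Db; the chord is Db-F-Ab.
The figure 64 means second inversion — the fifth is in the bass.

Ab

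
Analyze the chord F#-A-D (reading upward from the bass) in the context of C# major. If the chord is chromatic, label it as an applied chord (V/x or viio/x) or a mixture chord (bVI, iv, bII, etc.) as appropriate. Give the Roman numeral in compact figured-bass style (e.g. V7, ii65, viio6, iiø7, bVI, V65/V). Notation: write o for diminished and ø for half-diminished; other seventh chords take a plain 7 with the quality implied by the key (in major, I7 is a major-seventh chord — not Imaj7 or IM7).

bII6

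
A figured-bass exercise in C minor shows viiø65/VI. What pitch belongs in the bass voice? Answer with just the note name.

The applied chord viiø65/VI is rooted on G: G-Bb-Db-F.
The figure 65 means first inversion — the third is in the bass.

Bb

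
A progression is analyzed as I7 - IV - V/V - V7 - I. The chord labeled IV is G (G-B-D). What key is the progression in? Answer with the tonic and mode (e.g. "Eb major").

D major

The chord G is a major triad rooted on G; its label is IV.
Counting down 3 scale steps from G places the tonic on D; a major triad on degree 4 is diatonic only in major.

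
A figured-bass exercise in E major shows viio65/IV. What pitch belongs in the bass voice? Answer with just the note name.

The applied chord viio65/IV is rooted on G#: G#-B-D-F.
The figure 65 means first inversion — the third is in the bass.

B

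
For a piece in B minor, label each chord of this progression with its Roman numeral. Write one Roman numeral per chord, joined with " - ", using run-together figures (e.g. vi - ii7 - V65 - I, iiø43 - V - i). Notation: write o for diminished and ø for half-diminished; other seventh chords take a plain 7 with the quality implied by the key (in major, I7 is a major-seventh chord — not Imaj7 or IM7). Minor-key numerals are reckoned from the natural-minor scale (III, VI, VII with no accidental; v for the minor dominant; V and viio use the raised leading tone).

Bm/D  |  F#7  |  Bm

i6 - V7 - i

Bm/D: root B is the tonic; minor triad there is i6.
F#7: dominant seventh chord on F# = scale degree 5 → V7.
Bm has root B, degree 1 in B minor, so i.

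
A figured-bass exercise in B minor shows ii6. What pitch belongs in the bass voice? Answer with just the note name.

ii in B minor has root C#; the chord is C#-E-G#.
The figure 6 means first inversion — the third is in the bass.

E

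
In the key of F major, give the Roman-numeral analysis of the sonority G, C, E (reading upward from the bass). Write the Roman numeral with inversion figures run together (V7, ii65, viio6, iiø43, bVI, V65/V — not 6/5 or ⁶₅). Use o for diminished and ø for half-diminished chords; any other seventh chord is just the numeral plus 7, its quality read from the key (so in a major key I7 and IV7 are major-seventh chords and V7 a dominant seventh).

V64

The pitches C-E-G form a major triad rooted on C.
In F major, C is the dominant; the diatonic major triad there is V.
With G in the bass the chord is in second inversion, so the figured bass is 64.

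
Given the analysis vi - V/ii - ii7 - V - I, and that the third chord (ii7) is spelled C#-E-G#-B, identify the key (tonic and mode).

The chord C#m7 is a minor seventh chord rooted on C#; its label is ii7.
ii7 on C# implies C# is the supertonic; that puts the tonic at B, and the lowercase numeral fits major mode.

B major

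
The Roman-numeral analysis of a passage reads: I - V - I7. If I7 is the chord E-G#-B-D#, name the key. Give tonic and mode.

E major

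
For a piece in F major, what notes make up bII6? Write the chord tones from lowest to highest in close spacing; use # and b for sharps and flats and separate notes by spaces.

Bb Db Gb

bII6 is the Neapolitan sixth — a major triad on the lowered second degree, here in its customary first inversion. In F major that root is Gb.
So the chord is Gb-Bb-Db.
The figured bass 6 indicates first inversion, placing the third (Bb) in the bass: Bb-Db-Gb.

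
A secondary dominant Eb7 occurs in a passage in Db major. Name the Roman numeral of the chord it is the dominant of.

V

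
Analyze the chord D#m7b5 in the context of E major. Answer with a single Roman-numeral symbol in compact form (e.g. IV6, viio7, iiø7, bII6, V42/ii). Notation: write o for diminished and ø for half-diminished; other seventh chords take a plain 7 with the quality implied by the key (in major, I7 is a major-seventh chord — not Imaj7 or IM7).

viiø7

The pitches D#-F#-A-C# form a half-diminished seventh chord rooted on D#.
In E major, D# is the leading tone; the diatonic half-diminished seventh chord there is viiø7.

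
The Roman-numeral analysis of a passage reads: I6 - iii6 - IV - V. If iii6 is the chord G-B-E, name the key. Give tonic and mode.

The anchor chord is a minor triad on E, labeled iii6.
Counting down 2 scale steps from E places the tonic on C; a minor triad on degree 3 is diatonic only in major.

C major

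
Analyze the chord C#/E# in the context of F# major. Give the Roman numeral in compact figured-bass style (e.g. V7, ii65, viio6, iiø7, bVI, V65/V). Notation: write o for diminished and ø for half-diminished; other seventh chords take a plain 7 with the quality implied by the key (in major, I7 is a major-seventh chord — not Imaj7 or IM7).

V6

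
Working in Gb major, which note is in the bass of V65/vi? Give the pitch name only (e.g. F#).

The applied chord V65/vi is rooted on Bb: Bb-D-F-Ab.
The figure 65 means first inversion — the third is in the bass.

D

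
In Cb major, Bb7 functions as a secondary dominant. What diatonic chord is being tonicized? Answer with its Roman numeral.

iii

The chord is a dominant seventh chord on Bb.
A dominant resolves down a perfect fifth: Bb → Eb. In Cb major, Eb is scale degree 3, i.e. iii.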